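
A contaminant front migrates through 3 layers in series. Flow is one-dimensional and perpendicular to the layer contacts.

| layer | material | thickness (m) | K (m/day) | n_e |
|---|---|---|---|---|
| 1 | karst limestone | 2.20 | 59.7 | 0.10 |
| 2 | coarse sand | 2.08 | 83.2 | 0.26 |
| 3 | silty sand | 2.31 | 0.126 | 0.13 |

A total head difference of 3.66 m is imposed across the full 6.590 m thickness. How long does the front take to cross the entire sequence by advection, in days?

With flow normal to the layers, continuity requires the same specific discharge q through every layer.
Σ(b_i/K_i) = 2.20/59.7 + 2.08/83.2 + 2.31/0.126 = 18.40 d.
q = Δh / Σ(b_i/K_i) = 3.66 / 18.40 = 0.1990 m/day.
In each layer the seepage velocity is v_i = q/n_i, so the layer transit time is t_i = b_i·n_i / q:
  layer 1 (karst limestone): t_1 = 2.20 × 0.10 / 0.1990 = 1.106 d
  layer 2 (coarse sand): t_2 = 2.08 × 0.26 / 0.1990 = 2.718 d
  layer 3 (silty sand): t_3 = 2.31 × 0.13 / 0.1990 = 1.509 d
Total t = Σ t_i = 5.333 days.

5.33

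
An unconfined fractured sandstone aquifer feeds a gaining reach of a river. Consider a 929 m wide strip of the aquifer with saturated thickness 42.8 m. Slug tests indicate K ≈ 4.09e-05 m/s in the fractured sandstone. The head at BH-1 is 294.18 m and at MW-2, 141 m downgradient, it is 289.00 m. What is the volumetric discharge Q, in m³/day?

Convert K: 4.09e-05 m/s × 86400 = 3.534 m/day.
Cross-sectional area A = 929 × 42.8 = 39761 m².
Hydraulic gradient i = (294.18 − 289.00) / 141 = 5.18 / 141 = 0.03674.
Darcy's law: Q = K · A · i = 3.534 × 39761 × 0.03674 = 5162 m³/day.

5160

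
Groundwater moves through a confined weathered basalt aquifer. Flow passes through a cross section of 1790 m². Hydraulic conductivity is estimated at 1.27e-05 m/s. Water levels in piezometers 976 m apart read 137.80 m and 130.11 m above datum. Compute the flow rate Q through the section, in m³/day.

Convert K: 1.27e-05 m/s × 86400 = 1.097 m/day.
Hydraulic gradient i = (137.80 − 130.11) / 976 = 7.69 / 976 = 0.007879.
Darcy's law: Q = K · A · i = 1.097 × 1790 × 0.007879 = 15.48 m³/day.

15.5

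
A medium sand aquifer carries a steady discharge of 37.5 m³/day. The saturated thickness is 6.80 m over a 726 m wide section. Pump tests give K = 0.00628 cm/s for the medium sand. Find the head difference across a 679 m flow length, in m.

0.951

Convert K: 0.00628 cm/s × 864 = 5.426 m/day.
Cross-sectional area A = 726 × 6.80 = 4937 m².
From Q = K·A·i, i = Q / (K·A) = 37.5 / (5.426 × 4937) = 0.001400.
Head loss Δh = i · L = 0.001400 × 679 = 0.9506 m.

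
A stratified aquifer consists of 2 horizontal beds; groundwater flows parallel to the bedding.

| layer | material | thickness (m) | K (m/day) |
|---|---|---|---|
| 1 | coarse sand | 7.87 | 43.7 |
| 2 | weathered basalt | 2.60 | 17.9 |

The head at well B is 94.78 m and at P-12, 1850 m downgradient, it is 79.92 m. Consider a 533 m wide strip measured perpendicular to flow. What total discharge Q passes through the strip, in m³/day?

1670

Flow is parallel to layering, so each bed carries its own Darcy discharge and the transmissivities add.
Σ(K_i·b_i) = 43.7×7.87 + 17.9×2.60 = 390.5 m²/day.
Hydraulic gradient i = (94.78 − 79.92) / 1850 = 14.86 / 1850 = 0.008032.
Q = Σ(K_i·b_i) · W · i = 390.5 × 533 × 0.008032 = 1672 m³/day.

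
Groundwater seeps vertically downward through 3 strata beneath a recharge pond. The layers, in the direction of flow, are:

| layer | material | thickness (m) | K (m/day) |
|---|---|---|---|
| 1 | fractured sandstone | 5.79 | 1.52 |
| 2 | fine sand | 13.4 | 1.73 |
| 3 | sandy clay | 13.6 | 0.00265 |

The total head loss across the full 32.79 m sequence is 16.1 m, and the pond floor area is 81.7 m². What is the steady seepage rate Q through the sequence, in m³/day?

0.256

Flow is perpendicular to layering, so the layers act in series and the equivalent K is the thickness-weighted harmonic mean.
Total thickness L = 5.79 + 13.4 + 13.6 = 32.79 m.
Σ(b_i/K_i) = 5.79/1.52 + 13.4/1.73 + 13.6/0.00265 = 5144 d.
K_eq = L / Σ(b_i/K_i) = 32.79 / 5144 = 0.006375 m/day.
Q = K_eq · A · (Δh/L) = 0.006375 × 81.7 × (16.1/32.79) = 0.2557 m³/day.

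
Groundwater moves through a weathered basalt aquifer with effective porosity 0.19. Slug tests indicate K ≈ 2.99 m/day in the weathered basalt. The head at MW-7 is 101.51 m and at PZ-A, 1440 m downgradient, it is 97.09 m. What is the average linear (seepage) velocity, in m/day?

Hydraulic gradient i = (101.51 − 97.09) / 1440 = 4.42 / 1440 = 0.003069.
Darcy flux q = K · i = 2.990 × 0.003069 = 0.009178 m/day.
Seepage velocity v = q / n_e = 0.009178 / 0.19 = 0.04830 m/day.

0.0483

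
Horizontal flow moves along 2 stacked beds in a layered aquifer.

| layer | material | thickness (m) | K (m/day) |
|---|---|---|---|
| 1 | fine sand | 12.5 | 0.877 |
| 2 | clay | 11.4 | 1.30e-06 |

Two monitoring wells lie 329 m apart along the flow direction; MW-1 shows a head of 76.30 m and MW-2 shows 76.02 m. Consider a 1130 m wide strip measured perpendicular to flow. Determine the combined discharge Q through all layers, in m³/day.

10.5

Flow is parallel to layering, so each bed carries its own Darcy discharge and the transmissivities add.
Σ(K_i·b_i) = 0.877×12.5 + 1.30e-06×11.4 = 10.96 m²/day.
Hydraulic gradient i = (76.30 − 76.02) / 329 = 0.28 / 329 = 0.0008511.
Q = Σ(K_i·b_i) · W · i = 10.96 × 1130 × 0.0008511 = 10.54 m³/day.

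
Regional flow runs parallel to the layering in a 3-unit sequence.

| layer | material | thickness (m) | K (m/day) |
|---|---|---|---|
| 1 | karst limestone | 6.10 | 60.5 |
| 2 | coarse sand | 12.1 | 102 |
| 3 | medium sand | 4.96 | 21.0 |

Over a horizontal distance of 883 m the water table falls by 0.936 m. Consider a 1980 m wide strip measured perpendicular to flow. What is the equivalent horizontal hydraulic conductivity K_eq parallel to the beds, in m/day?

Flow is parallel to layering, so each bed carries its own Darcy discharge and the transmissivities add.
Σ(K_i·b_i) = 60.5×6.10 + 102×12.1 + 21.0×4.96 = 1707 m²/day.
Total thickness b = 23.16 m, so K_eq = Σ(K_i·b_i)/b = 73.72 m/day.

73.7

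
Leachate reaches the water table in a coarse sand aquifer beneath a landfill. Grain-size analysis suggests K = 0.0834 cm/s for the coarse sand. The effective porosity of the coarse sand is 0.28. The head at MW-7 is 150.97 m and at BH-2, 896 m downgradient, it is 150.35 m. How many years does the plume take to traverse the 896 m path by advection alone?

13.8

Convert K: 0.0834 cm/s × 864 = 72.06 m/day.
Hydraulic gradient i = (150.97 − 150.35) / 896 = 0.62 / 896 = 0.0006920.
Darcy flux q = K · i = 72.06 × 0.0006920 = 0.04986 m/day.
Seepage velocity v = q / n_e = 0.04986 / 0.28 = 0.1781 m/day.
Travel time t = L / v = 896 / 0.1781 = 5032 days = 13.78 years.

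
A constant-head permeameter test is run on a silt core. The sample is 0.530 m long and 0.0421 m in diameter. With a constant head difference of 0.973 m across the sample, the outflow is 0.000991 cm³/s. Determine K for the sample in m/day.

Cross-sectional area A = π·(d/2)² = π × (0.0421/2)² = 0.001392 m².
Convert discharge: 0.000991 cm³/s = 9.910e-10 m³/s.
Darcy's law rearranged: K = Q·L / (A·Δh) = 9.910e-10 × 0.530 / (0.001392 × 0.973) = 3.878e-07 m/s = 0.03350 m/day.

0.0335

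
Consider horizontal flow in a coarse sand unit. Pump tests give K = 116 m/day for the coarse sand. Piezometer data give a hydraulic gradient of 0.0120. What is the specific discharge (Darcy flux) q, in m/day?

1.39

Hydraulic gradient i = 0.0120.
Specific discharge q = K · i = 116.0 × 0.01200 = 1.392 m/day.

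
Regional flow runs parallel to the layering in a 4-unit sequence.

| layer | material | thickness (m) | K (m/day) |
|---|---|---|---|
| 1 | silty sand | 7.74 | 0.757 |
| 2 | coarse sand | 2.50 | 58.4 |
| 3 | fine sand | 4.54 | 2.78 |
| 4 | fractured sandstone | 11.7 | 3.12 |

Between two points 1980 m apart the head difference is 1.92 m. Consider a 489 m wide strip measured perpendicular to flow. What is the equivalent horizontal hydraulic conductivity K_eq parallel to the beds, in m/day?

7.59

Flow is parallel to layering, so each bed carries its own Darcy discharge and the transmissivities add.
Σ(K_i·b_i) = 0.757×7.74 + 58.4×2.50 + 2.78×4.54 + 3.12×11.7 = 201.0 m²/day.
Total thickness b = 26.48 m, so K_eq = Σ(K_i·b_i)/b = 7.590 m/day.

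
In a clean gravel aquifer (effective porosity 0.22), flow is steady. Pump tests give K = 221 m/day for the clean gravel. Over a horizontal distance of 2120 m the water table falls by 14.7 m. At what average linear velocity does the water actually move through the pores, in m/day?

6.97

Hydraulic gradient i = Δh / L = 14.7 / 2120 = 0.006934.
Darcy flux q = K · i = 221.0 × 0.006934 = 1.532 m/day.
Seepage velocity v = q / n_e = 1.532 / 0.22 = 6.965 m/day.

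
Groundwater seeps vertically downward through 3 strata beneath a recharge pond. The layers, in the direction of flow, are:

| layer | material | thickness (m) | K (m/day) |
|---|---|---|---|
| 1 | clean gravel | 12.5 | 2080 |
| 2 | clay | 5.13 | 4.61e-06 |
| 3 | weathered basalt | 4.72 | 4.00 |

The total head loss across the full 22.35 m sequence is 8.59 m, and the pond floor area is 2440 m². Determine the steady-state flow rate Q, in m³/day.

Flow is perpendicular to layering, so the layers act in series and the equivalent K is the thickness-weighted harmonic mean.
Total thickness L = 12.5 + 5.13 + 4.72 = 22.35 m.
Σ(b_i/K_i) = 12.5/2080 + 5.13/4.61e-06 + 4.72/4.00 = 1.113e+06 d.
K_eq = L / Σ(b_i/K_i) = 22.35 / 1.113e+06 = 2.008e-05 m/day.
Q = K_eq · A · (Δh/L) = 2.008e-05 × 2440 × (8.59/22.35) = 0.01884 m³/day.

0.0188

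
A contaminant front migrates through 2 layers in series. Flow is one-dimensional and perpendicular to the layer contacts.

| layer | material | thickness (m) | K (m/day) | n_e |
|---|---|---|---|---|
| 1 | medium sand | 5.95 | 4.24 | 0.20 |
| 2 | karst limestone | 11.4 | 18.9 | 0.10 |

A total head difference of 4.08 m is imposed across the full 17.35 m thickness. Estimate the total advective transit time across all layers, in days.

With flow normal to the layers, continuity requires the same specific discharge q through every layer.
Σ(b_i/K_i) = 5.95/4.24 + 11.4/18.9 = 2.006 d.
q = Δh / Σ(b_i/K_i) = 4.08 / 2.006 = 2.033 m/day.
In each layer the seepage velocity is v_i = q/n_i, so the layer transit time is t_i = b_i·n_i / q:
  layer 1 (medium sand): t_1 = 5.95 × 0.20 / 2.033 = 0.5852 d
  layer 2 (karst limestone): t_2 = 11.4 × 0.10 / 2.033 = 0.5606 d
Total t = Σ t_i = 1.146 days.

1.15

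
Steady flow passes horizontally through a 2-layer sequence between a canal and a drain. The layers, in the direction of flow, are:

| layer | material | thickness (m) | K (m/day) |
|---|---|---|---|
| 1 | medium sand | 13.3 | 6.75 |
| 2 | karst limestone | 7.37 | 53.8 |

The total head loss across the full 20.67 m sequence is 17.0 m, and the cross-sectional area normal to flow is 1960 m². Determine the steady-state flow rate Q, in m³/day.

15800

Flow is perpendicular to layering, so the layers act in series and the equivalent K is the thickness-weighted harmonic mean.
Total thickness L = 13.3 + 7.37 = 20.67 m.
Σ(b_i/K_i) = 13.3/6.75 + 7.37/53.8 = 2.107 d.
K_eq = L / Σ(b_i/K_i) = 20.67 / 2.107 = 9.808 m/day.
Q = K_eq · A · (Δh/L) = 9.808 × 1960 × (17.0/20.67) = 15811 m³/day.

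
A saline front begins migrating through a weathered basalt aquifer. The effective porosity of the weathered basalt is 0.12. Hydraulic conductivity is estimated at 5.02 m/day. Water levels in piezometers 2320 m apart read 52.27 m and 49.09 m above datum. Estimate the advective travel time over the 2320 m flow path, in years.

Hydraulic gradient i = (52.27 − 49.09) / 2320 = 3.18 / 2320 = 0.001371.
Darcy flux q = K · i = 5.020 × 0.001371 = 0.006881 m/day.
Seepage velocity v = q / n_e = 0.006881 / 0.12 = 0.05734 m/day.
Travel time t = L / v = 2320 / 0.05734 = 40460 days = 110.8 years.

111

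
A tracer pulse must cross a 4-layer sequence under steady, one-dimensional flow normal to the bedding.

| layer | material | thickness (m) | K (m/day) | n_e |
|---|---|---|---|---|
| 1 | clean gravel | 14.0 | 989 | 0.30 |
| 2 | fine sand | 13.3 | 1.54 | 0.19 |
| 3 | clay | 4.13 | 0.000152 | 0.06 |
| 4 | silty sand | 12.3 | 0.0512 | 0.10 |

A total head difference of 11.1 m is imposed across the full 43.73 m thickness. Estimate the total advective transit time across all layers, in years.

55.5

With flow normal to the layers, continuity requires the same specific discharge q through every layer.
Σ(b_i/K_i) = 14.0/989 + 13.3/1.54 + 4.13/0.000152 + 12.3/0.0512 = 27420 d.
q = Δh / Σ(b_i/K_i) = 11.1 / 27420 = 0.0004048 m/day.
In each layer the seepage velocity is v_i = q/n_i, so the layer transit time is t_i = b_i·n_i / q:
  layer 1 (clean gravel): t_1 = 14.0 × 0.30 / 0.0004048 = 10375 d
  layer 2 (fine sand): t_2 = 13.3 × 0.19 / 0.0004048 = 6242 d
  layer 3 (clay): t_3 = 4.13 × 0.06 / 0.0004048 = 612.1 d
  layer 4 (silty sand): t_4 = 12.3 × 0.10 / 0.0004048 = 3038 d
Total t = Σ t_i = 20268 days = 55.49 years.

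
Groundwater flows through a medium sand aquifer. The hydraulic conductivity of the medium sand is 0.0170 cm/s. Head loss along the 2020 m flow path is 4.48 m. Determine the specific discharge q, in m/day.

0.0326

Convert K: 0.0170 cm/s × 864 = 14.69 m/day.
Hydraulic gradient i = Δh / L = 4.48 / 2020 = 0.002218.
Specific discharge q = K · i = 14.69 × 0.002218 = 0.03258 m/day.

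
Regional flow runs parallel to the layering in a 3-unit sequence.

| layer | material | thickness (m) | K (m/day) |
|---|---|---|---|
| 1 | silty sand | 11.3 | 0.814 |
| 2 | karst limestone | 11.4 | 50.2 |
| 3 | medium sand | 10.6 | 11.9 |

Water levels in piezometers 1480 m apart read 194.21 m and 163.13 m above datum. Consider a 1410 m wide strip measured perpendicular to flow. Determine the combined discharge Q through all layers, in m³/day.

Flow is parallel to layering, so each bed carries its own Darcy discharge and the transmissivities add.
Σ(K_i·b_i) = 0.814×11.3 + 50.2×11.4 + 11.9×10.6 = 707.6 m²/day.
Hydraulic gradient i = (194.21 − 163.13) / 1480 = 31.08 / 1480 = 0.02100.
Q = Σ(K_i·b_i) · W · i = 707.6 × 1410 × 0.02100 = 20953 m³/day.

21000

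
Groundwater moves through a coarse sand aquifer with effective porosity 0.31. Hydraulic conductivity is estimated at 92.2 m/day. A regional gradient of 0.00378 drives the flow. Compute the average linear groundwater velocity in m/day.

1.12

Hydraulic gradient i = 0.00378.
Darcy flux q = K · i = 92.20 × 0.003780 = 0.3485 m/day.
Seepage velocity v = q / n_e = 0.3485 / 0.31 = 1.124 m/day.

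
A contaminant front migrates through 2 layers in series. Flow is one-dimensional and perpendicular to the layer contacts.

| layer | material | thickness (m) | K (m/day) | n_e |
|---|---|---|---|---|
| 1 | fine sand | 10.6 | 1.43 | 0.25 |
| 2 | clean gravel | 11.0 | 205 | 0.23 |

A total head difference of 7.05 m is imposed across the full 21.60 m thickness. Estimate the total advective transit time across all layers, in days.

With flow normal to the layers, continuity requires the same specific discharge q through every layer.
Σ(b_i/K_i) = 10.6/1.43 + 11.0/205 = 7.466 d.
q = Δh / Σ(b_i/K_i) = 7.05 / 7.466 = 0.9442 m/day.
In each layer the seepage velocity is v_i = q/n_i, so the layer transit time is t_i = b_i·n_i / q:
  layer 1 (fine sand): t_1 = 10.6 × 0.25 / 0.9442 = 2.806 d
  layer 2 (clean gravel): t_2 = 11.0 × 0.23 / 0.9442 = 2.679 d
Total t = Σ t_i = 5.486 days.

5.49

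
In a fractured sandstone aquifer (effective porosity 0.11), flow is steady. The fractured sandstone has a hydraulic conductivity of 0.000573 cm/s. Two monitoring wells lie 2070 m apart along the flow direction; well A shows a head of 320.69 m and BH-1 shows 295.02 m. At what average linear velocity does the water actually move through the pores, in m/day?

Convert K: 0.000573 cm/s × 864 = 0.4951 m/day.
Hydraulic gradient i = (320.69 − 295.02) / 2070 = 25.67 / 2070 = 0.01240.
Darcy flux q = K · i = 0.4951 × 0.01240 = 0.006139 m/day.
Seepage velocity v = q / n_e = 0.006139 / 0.11 = 0.05581 m/day.

0.0558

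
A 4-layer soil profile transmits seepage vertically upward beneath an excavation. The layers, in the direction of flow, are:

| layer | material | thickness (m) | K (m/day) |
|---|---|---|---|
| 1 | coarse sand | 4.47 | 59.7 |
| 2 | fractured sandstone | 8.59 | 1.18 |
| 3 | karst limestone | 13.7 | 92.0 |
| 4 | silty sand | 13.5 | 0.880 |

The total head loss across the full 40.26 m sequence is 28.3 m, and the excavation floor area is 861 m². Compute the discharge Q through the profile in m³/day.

1070

Flow is perpendicular to layering, so the layers act in series and the equivalent K is the thickness-weighted harmonic mean.
Total thickness L = 4.47 + 8.59 + 13.7 + 13.5 = 40.26 m.
Σ(b_i/K_i) = 4.47/59.7 + 8.59/1.18 + 13.7/92.0 + 13.5/0.880 = 22.84 d.
K_eq = L / Σ(b_i/K_i) = 40.26 / 22.84 = 1.762 m/day.
Q = K_eq · A · (Δh/L) = 1.762 × 861 × (28.3/40.26) = 1067 m³/day.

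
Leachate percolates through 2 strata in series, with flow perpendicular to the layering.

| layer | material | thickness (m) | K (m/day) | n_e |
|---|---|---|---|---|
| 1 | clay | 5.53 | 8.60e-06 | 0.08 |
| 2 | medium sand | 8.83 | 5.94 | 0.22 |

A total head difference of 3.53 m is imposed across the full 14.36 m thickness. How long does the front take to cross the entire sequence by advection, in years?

1190

With flow normal to the layers, continuity requires the same specific discharge q through every layer.
Σ(b_i/K_i) = 5.53/8.60e-06 + 8.83/5.94 = 6.430e+05 d.
q = Δh / Σ(b_i/K_i) = 3.53 / 6.430e+05 = 5.490e-06 m/day.
In each layer the seepage velocity is v_i = q/n_i, so the layer transit time is t_i = b_i·n_i / q:
  layer 1 (clay): t_1 = 5.53 × 0.08 / 5.490e-06 = 80588 d
  layer 2 (medium sand): t_2 = 8.83 × 0.22 / 5.490e-06 = 3.539e+05 d
Total t = Σ t_i = 4.345e+05 days = 1189 years.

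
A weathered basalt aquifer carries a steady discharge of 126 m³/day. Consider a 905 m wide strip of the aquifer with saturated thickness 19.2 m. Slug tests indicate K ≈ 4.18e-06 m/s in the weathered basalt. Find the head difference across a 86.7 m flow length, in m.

1.74

Convert K: 4.18e-06 m/s × 86400 = 0.3612 m/day.
Cross-sectional area A = 905 × 19.2 = 17376 m².
From Q = K·A·i, i = Q / (K·A) = 126 / (0.3612 × 17376) = 0.02008.
Head loss Δh = i · L = 0.02008 × 86.7 = 1.741 m.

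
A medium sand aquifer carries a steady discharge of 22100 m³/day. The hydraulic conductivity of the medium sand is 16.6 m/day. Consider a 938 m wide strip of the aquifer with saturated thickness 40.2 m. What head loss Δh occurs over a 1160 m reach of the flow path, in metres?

41.0

Cross-sectional area A = 938 × 40.2 = 37708 m².
From Q = K·A·i, i = Q / (K·A) = 22100 / (16.60 × 37708) = 0.03531.
Head loss Δh = i · L = 0.03531 × 1160 = 40.96 m.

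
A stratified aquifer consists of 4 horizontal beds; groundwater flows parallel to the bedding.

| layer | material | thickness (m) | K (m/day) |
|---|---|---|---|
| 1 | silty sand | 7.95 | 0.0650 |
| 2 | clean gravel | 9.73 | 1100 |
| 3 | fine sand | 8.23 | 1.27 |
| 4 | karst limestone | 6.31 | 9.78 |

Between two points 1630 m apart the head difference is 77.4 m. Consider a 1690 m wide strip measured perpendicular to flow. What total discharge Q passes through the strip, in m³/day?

865000

Flow is parallel to layering, so each bed carries its own Darcy discharge and the transmissivities add.
Σ(K_i·b_i) = 0.0650×7.95 + 1100×9.73 + 1.27×8.23 + 9.78×6.31 = 10776 m²/day.
Hydraulic gradient i = Δh / L = 77.4 / 1630 = 0.04748.
Q = Σ(K_i·b_i) · W · i = 10776 × 1690 × 0.04748 = 8.647e+05 m³/day.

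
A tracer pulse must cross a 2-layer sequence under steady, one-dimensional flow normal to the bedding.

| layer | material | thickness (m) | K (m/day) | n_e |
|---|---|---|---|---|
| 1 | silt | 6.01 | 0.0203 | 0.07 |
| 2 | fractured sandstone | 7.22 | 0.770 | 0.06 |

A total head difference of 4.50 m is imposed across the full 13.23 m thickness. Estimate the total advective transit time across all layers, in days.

58.0

With flow normal to the layers, continuity requires the same specific discharge q through every layer.
Σ(b_i/K_i) = 6.01/0.0203 + 7.22/0.770 = 305.4 d.
q = Δh / Σ(b_i/K_i) = 4.50 / 305.4 = 0.01473 m/day.
In each layer the seepage velocity is v_i = q/n_i, so the layer transit time is t_i = b_i·n_i / q:
  layer 1 (silt): t_1 = 6.01 × 0.07 / 0.01473 = 28.55 d
  layer 2 (fractured sandstone): t_2 = 7.22 × 0.06 / 0.01473 = 29.40 d
Total t = Σ t_i = 57.96 days.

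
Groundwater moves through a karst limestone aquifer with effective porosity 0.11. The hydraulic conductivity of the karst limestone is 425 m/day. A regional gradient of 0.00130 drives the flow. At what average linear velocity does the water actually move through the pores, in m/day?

Hydraulic gradient i = 0.00130.
Darcy flux q = K · i = 425.0 × 0.001300 = 0.5525 m/day.
Seepage velocity v = q / n_e = 0.5525 / 0.11 = 5.023 m/day.

5.02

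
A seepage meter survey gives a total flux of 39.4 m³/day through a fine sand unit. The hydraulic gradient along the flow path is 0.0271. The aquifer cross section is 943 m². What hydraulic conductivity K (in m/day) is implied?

Hydraulic gradient i = 0.0271.
From Q = K·A·i, K = Q / (A·i) = 39.4 / (943.0 × 0.02710) = 1.542 m/day.

1.54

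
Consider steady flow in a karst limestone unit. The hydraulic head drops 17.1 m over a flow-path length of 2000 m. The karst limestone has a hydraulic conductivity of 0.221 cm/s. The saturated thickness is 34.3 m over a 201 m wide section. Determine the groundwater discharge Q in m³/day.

Convert K: 0.221 cm/s × 864 = 190.9 m/day.
Cross-sectional area A = 201 × 34.3 = 6894 m².
Hydraulic gradient i = Δh / L = 17.1 / 2000 = 0.008550.
Darcy's law: Q = K · A · i = 190.9 × 6894 × 0.008550 = 11255 m³/day.

11300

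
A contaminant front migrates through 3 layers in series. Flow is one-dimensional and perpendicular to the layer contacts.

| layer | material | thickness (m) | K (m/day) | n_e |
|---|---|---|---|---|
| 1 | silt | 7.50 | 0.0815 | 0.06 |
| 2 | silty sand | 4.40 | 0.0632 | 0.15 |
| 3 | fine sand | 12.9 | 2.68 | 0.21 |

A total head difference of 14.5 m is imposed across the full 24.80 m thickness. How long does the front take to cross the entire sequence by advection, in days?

With flow normal to the layers, continuity requires the same specific discharge q through every layer.
Σ(b_i/K_i) = 7.50/0.0815 + 4.40/0.0632 + 12.9/2.68 = 166.5 d.
q = Δh / Σ(b_i/K_i) = 14.5 / 166.5 = 0.08711 m/day.
In each layer the seepage velocity is v_i = q/n_i, so the layer transit time is t_i = b_i·n_i / q:
  layer 1 (silt): t_1 = 7.50 × 0.06 / 0.08711 = 5.166 d
  layer 2 (silty sand): t_2 = 4.40 × 0.15 / 0.08711 = 7.577 d
  layer 3 (fine sand): t_3 = 12.9 × 0.21 / 0.08711 = 31.10 d
Total t = Σ t_i = 43.84 days.

43.8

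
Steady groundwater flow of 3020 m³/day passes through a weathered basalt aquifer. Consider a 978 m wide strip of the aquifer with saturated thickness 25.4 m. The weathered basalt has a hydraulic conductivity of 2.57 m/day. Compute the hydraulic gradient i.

0.0473

Cross-sectional area A = 978 × 25.4 = 24841 m².
From Q = K·A·i, i = Q / (K·A) = 3020 / (2.570 × 24841) = 0.04730.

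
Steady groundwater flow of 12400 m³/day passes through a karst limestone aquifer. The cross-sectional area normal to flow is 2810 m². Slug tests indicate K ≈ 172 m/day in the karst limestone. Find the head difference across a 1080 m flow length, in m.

From Q = K·A·i, i = Q / (K·A) = 12400 / (172.0 × 2810) = 0.02566.
Head loss Δh = i · L = 0.02566 × 1080 = 27.71 m.

27.7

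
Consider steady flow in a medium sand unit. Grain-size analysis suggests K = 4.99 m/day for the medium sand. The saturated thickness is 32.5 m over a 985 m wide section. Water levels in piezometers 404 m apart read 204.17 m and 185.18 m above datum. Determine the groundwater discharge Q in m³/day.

Cross-sectional area A = 985 × 32.5 = 32012 m².
Hydraulic gradient i = (204.17 − 185.18) / 404 = 18.99 / 404 = 0.04700.
Darcy's law: Q = K · A · i = 4.990 × 32012 × 0.04700 = 7509 m³/day.

7510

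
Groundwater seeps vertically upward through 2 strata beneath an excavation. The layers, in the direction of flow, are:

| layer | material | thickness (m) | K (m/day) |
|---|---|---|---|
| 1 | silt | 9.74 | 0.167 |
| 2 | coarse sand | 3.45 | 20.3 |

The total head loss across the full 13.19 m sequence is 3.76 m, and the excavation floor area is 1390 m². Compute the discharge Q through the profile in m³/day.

89.4

Flow is perpendicular to layering, so the layers act in series and the equivalent K is the thickness-weighted harmonic mean.
Total thickness L = 9.74 + 3.45 = 13.19 m.
Σ(b_i/K_i) = 9.74/0.167 + 3.45/20.3 = 58.49 d.
K_eq = L / Σ(b_i/K_i) = 13.19 / 58.49 = 0.2255 m/day.
Q = K_eq · A · (Δh/L) = 0.2255 × 1390 × (3.76/13.19) = 89.35 m³/day.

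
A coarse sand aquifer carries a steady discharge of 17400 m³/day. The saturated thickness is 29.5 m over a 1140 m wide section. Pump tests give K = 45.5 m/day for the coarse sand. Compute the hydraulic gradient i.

Cross-sectional area A = 1140 × 29.5 = 33630 m².
From Q = K·A·i, i = Q / (K·A) = 17400 / (45.50 × 33630) = 0.01137.

0.0114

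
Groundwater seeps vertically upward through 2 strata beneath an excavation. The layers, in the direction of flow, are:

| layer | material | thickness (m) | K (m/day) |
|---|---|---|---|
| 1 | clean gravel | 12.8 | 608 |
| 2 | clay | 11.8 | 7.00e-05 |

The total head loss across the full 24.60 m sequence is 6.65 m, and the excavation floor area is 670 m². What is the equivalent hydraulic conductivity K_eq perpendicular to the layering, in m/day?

0.000146

Flow is perpendicular to layering, so the layers act in series and the equivalent K is the thickness-weighted harmonic mean.
Total thickness L = 12.8 + 11.8 = 24.60 m.
Σ(b_i/K_i) = 12.8/608 + 11.8/7.00e-05 = 1.686e+05 d.
K_eq = L / Σ(b_i/K_i) = 24.60 / 1.686e+05 = 0.0001459 m/day.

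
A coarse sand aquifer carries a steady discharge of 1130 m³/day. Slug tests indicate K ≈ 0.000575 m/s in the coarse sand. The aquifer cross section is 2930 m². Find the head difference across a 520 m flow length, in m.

Convert K: 0.000575 m/s × 86400 = 49.68 m/day.
From Q = K·A·i, i = Q / (K·A) = 1130 / (49.68 × 2930) = 0.007763.
Head loss Δh = i · L = 0.007763 × 520 = 4.037 m.

4.04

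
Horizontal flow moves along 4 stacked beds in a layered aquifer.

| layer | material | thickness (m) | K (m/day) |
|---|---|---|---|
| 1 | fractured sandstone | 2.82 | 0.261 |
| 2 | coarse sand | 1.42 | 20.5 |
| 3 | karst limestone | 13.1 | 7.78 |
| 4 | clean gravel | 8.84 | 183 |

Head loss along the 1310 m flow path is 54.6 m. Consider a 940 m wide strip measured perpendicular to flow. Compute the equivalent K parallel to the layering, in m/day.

66.8

Flow is parallel to layering, so each bed carries its own Darcy discharge and the transmissivities add.
Σ(K_i·b_i) = 0.261×2.82 + 20.5×1.42 + 7.78×13.1 + 183×8.84 = 1749 m²/day.
Total thickness b = 26.18 m, so K_eq = Σ(K_i·b_i)/b = 66.83 m/day.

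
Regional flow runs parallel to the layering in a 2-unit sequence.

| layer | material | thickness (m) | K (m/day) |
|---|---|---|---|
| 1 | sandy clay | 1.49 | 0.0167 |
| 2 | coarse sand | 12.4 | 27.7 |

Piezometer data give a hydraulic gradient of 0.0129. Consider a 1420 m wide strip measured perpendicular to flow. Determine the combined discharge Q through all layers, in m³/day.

6290

Flow is parallel to layering, so each bed carries its own Darcy discharge and the transmissivities add.
Σ(K_i·b_i) = 0.0167×1.49 + 27.7×12.4 = 343.5 m²/day.
Hydraulic gradient i = 0.0129.
Q = Σ(K_i·b_i) · W · i = 343.5 × 1420 × 0.01290 = 6292 m³/day.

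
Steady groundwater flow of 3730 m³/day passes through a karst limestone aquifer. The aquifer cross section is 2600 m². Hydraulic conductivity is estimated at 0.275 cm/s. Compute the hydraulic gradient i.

0.00604

Convert K: 0.275 cm/s × 864 = 237.6 m/day.
From Q = K·A·i, i = Q / (K·A) = 3730 / (237.6 × 2600) = 0.006038.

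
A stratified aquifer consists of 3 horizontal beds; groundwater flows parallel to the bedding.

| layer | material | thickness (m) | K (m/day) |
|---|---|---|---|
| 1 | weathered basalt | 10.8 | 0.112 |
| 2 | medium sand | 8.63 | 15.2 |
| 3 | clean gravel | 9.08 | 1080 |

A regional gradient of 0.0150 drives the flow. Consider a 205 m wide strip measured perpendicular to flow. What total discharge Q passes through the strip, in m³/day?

Flow is parallel to layering, so each bed carries its own Darcy discharge and the transmissivities add.
Σ(K_i·b_i) = 0.112×10.8 + 15.2×8.63 + 1080×9.08 = 9939 m²/day.
Hydraulic gradient i = 0.0150.
Q = Σ(K_i·b_i) · W · i = 9939 × 205 × 0.01500 = 30562 m³/day.

30600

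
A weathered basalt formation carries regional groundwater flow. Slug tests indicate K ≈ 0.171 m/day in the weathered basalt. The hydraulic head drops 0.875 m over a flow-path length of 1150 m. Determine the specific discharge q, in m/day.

Hydraulic gradient i = Δh / L = 0.875 / 1150 = 0.0007609.
Specific discharge q = K · i = 0.1710 × 0.0007609 = 0.0001301 m/day.

0.000130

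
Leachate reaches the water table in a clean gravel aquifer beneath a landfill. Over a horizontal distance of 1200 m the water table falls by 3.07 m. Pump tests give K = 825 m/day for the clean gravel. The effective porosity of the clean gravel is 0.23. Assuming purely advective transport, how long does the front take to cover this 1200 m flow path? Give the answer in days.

Hydraulic gradient i = Δh / L = 3.07 / 1200 = 0.002558.
Darcy flux q = K · i = 825.0 × 0.002558 = 2.111 m/day.
Seepage velocity v = q / n_e = 2.111 / 0.23 = 9.177 m/day.
Travel time t = L / v = 1200 / 9.177 = 130.8 days.

131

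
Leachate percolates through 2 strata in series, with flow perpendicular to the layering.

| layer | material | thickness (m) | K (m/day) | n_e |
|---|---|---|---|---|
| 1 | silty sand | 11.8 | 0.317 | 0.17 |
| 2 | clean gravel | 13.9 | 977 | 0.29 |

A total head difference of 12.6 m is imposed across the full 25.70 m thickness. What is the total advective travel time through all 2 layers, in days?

17.8

With flow normal to the layers, continuity requires the same specific discharge q through every layer.
Σ(b_i/K_i) = 11.8/0.317 + 13.9/977 = 37.24 d.
q = Δh / Σ(b_i/K_i) = 12.6 / 37.24 = 0.3384 m/day.
In each layer the seepage velocity is v_i = q/n_i, so the layer transit time is t_i = b_i·n_i / q:
  layer 1 (silty sand): t_1 = 11.8 × 0.17 / 0.3384 = 5.929 d
  layer 2 (clean gravel): t_2 = 13.9 × 0.29 / 0.3384 = 11.91 d
Total t = Σ t_i = 17.84 days.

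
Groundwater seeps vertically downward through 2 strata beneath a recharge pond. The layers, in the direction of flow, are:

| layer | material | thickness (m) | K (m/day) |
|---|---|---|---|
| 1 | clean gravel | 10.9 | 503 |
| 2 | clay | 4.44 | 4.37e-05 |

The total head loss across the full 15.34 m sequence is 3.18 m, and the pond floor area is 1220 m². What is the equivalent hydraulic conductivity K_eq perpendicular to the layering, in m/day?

Flow is perpendicular to layering, so the layers act in series and the equivalent K is the thickness-weighted harmonic mean.
Total thickness L = 10.9 + 4.44 = 15.34 m.
Σ(b_i/K_i) = 10.9/503 + 4.44/4.37e-05 = 1.016e+05 d.
K_eq = L / Σ(b_i/K_i) = 15.34 / 1.016e+05 = 0.0001510 m/day.

0.000151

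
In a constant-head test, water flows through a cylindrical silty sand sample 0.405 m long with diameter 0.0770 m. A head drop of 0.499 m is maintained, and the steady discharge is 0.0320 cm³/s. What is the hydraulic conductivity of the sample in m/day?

Cross-sectional area A = π·(d/2)² = π × (0.0770/2)² = 0.004657 m².
Convert discharge: 0.0320 cm³/s = 3.200e-08 m³/s.
Darcy's law rearranged: K = Q·L / (A·Δh) = 3.200e-08 × 0.405 / (0.004657 × 0.499) = 5.577e-06 m/s = 0.4819 m/day.

0.482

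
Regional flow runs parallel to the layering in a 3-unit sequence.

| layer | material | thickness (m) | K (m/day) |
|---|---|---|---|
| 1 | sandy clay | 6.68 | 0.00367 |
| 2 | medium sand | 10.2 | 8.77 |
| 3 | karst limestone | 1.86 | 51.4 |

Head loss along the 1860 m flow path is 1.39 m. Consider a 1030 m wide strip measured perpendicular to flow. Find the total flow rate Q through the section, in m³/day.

142

Flow is parallel to layering, so each bed carries its own Darcy discharge and the transmissivities add.
Σ(K_i·b_i) = 0.00367×6.68 + 8.77×10.2 + 51.4×1.86 = 185.1 m²/day.
Hydraulic gradient i = Δh / L = 1.39 / 1860 = 0.0007473.
Q = Σ(K_i·b_i) · W · i = 185.1 × 1030 × 0.0007473 = 142.5 m³/day.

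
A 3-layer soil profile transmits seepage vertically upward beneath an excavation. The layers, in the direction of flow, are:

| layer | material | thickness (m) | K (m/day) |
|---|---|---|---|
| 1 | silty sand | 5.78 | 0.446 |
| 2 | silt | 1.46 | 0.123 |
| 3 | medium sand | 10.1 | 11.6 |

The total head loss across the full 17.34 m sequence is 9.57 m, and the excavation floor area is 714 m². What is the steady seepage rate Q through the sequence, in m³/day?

266

Flow is perpendicular to layering, so the layers act in series and the equivalent K is the thickness-weighted harmonic mean.
Total thickness L = 5.78 + 1.46 + 10.1 = 17.34 m.
Σ(b_i/K_i) = 5.78/0.446 + 1.46/0.123 + 10.1/11.6 = 25.70 d.
K_eq = L / Σ(b_i/K_i) = 17.34 / 25.70 = 0.6747 m/day.
Q = K_eq · A · (Δh/L) = 0.6747 × 714 × (9.57/17.34) = 265.9 m³/day.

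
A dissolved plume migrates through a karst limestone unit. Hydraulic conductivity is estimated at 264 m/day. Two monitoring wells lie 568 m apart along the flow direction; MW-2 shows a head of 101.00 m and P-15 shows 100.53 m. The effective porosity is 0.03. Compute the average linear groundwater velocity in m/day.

Hydraulic gradient i = (101.00 − 100.53) / 568 = 0.47 / 568 = 0.0008275.
Darcy flux q = K · i = 264.0 × 0.0008275 = 0.2185 m/day.
Seepage velocity v = q / n_e = 0.2185 / 0.03 = 7.282 m/day.

7.28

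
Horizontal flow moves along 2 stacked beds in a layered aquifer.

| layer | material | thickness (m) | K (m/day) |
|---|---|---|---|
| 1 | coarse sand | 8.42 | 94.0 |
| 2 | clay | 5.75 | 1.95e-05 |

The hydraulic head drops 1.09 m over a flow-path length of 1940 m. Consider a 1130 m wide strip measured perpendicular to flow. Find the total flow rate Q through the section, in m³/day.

Flow is parallel to layering, so each bed carries its own Darcy discharge and the transmissivities add.
Σ(K_i·b_i) = 94.0×8.42 + 1.95e-05×5.75 = 791.5 m²/day.
Hydraulic gradient i = Δh / L = 1.09 / 1940 = 0.0005619.
Q = Σ(K_i·b_i) · W · i = 791.5 × 1130 × 0.0005619 = 502.5 m³/day.

503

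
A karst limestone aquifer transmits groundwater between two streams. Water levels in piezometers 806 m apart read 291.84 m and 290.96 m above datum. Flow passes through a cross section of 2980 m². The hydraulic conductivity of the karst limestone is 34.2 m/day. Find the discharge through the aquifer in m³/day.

Hydraulic gradient i = (291.84 − 290.96) / 806 = 0.88 / 806 = 0.001092.
Darcy's law: Q = K · A · i = 34.20 × 2980 × 0.001092 = 111.3 m³/day.

111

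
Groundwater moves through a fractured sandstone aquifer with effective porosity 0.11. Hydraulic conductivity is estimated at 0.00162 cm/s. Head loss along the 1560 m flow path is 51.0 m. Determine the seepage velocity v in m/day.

0.416

Convert K: 0.00162 cm/s × 864 = 1.400 m/day.
Hydraulic gradient i = Δh / L = 51.0 / 1560 = 0.03269.
Darcy flux q = K · i = 1.400 × 0.03269 = 0.04576 m/day.
Seepage velocity v = q / n_e = 0.04576 / 0.11 = 0.4160 m/day.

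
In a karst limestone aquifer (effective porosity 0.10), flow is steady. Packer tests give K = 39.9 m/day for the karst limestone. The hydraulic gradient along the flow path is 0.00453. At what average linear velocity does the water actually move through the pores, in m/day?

Hydraulic gradient i = 0.00453.
Darcy flux q = K · i = 39.90 × 0.004530 = 0.1807 m/day.
Seepage velocity v = q / n_e = 0.1807 / 0.10 = 1.807 m/day.

1.81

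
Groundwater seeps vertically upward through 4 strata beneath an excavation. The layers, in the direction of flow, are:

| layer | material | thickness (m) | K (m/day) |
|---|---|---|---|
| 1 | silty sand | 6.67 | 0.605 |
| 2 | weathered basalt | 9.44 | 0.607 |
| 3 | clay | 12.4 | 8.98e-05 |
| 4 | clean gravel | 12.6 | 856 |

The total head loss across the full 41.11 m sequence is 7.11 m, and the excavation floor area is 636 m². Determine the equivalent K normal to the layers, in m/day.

0.000298

Flow is perpendicular to layering, so the layers act in series and the equivalent K is the thickness-weighted harmonic mean.
Total thickness L = 6.67 + 9.44 + 12.4 + 12.6 = 41.11 m.
Σ(b_i/K_i) = 6.67/0.605 + 9.44/0.607 + 12.4/8.98e-05 + 12.6/856 = 1.381e+05 d.
K_eq = L / Σ(b_i/K_i) = 41.11 / 1.381e+05 = 0.0002977 m/day.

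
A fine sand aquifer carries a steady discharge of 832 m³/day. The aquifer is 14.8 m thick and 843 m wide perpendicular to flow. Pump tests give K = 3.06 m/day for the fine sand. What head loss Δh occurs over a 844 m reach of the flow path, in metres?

Cross-sectional area A = 843 × 14.8 = 12476 m².
From Q = K·A·i, i = Q / (K·A) = 832 / (3.060 × 12476) = 0.02179.
Head loss Δh = i · L = 0.02179 × 844 = 18.39 m.

18.4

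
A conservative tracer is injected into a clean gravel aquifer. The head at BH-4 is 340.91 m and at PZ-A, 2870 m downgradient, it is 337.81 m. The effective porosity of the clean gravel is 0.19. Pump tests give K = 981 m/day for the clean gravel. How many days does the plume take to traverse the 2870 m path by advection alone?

Hydraulic gradient i = (340.91 − 337.81) / 2870 = 3.1 / 2870 = 0.001080.
Darcy flux q = K · i = 981.0 × 0.001080 = 1.060 m/day.
Seepage velocity v = q / n_e = 1.060 / 0.19 = 5.577 m/day.
Travel time t = L / v = 2870 / 5.577 = 514.6 days.

515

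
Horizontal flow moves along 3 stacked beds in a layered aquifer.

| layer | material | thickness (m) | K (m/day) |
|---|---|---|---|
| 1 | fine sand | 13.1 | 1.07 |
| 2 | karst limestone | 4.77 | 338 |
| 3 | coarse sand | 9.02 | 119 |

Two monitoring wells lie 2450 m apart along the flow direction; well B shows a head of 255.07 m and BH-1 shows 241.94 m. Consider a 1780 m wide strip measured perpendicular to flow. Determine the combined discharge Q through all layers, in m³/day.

25800

Flow is parallel to layering, so each bed carries its own Darcy discharge and the transmissivities add.
Σ(K_i·b_i) = 1.07×13.1 + 338×4.77 + 119×9.02 = 2700 m²/day.
Hydraulic gradient i = (255.07 − 241.94) / 2450 = 13.13 / 2450 = 0.005359.
Q = Σ(K_i·b_i) · W · i = 2700 × 1780 × 0.005359 = 25753 m³/day.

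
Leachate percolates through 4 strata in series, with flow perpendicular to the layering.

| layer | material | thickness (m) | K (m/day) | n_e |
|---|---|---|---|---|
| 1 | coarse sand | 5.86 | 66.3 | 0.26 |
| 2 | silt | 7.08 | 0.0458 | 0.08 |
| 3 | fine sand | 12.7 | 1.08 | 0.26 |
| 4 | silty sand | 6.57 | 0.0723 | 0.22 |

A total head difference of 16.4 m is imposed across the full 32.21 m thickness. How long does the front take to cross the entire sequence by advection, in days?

With flow normal to the layers, continuity requires the same specific discharge q through every layer.
Σ(b_i/K_i) = 5.86/66.3 + 7.08/0.0458 + 12.7/1.08 + 6.57/0.0723 = 257.3 d.
q = Δh / Σ(b_i/K_i) = 16.4 / 257.3 = 0.06374 m/day.
In each layer the seepage velocity is v_i = q/n_i, so the layer transit time is t_i = b_i·n_i / q:
  layer 1 (coarse sand): t_1 = 5.86 × 0.26 / 0.06374 = 23.90 d
  layer 2 (silt): t_2 = 7.08 × 0.08 / 0.06374 = 8.886 d
  layer 3 (fine sand): t_3 = 12.7 × 0.26 / 0.06374 = 51.81 d
  layer 4 (silty sand): t_4 = 6.57 × 0.22 / 0.06374 = 22.68 d
Total t = Σ t_i = 107.3 days.

107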